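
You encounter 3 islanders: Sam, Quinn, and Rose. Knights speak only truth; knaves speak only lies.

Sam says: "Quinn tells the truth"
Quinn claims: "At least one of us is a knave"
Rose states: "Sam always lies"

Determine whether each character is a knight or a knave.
Sam is a knight.
Quinn is a knight.
Rose is a knave.

Verification:
- Sam (knight) says "Quinn tells the truth" - this is TRUE because Quinn is a knight.
- Quinn (knight) says "At least one of us is a knave" - this is TRUE because Rose is a knave.
- Rose (knave) says "Sam always lies" - this is FALSE (a lie) because Sam is a knight.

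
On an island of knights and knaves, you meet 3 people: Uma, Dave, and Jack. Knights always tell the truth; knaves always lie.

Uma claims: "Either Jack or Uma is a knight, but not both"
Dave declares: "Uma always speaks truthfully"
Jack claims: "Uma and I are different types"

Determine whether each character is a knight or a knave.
Uma is a knave.
Dave is a knave.
Jack is a knave.

Verification:
- Uma (knave) says "Either Jack or Uma is a knight, but not both" - this is FALSE (a lie) because Jack is a knave and Uma is a knave.
- Dave (knave) says "Uma always speaks truthfully" - this is FALSE (a lie) because Uma is a knave.
- Jack (knave) says "Uma and I are different types" - this is FALSE (a lie) because Jack is a knave and Uma is a knave.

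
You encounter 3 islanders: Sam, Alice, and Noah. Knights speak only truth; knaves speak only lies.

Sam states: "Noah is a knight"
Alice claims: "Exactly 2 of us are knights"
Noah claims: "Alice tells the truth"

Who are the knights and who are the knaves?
Sam is a knave.
Alice is a knave.
Noah is a knave.

Verification:
- Sam (knave) says "Noah is a knight" - this is FALSE (a lie) because Noah is a knave.
- Alice (knave) says "Exactly 2 of us are knights" - this is FALSE (a lie) because there are 0 knights.
- Noah (knave) says "Alice tells the truth" - this is FALSE (a lie) because Alice is a knave.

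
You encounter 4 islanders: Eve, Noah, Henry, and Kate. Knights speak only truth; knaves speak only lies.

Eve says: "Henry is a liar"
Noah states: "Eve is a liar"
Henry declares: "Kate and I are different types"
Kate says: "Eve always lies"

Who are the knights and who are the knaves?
Eve is a knight.
Noah is a knave.
Henry is a knave.
Kate is a knave.

Verification:
- Eve (knight) says "Henry is a liar" - this is TRUE because Henry is a knave.
- Noah (knave) says "Eve is a liar" - this is FALSE (a lie) because Eve is a knight.
- Henry (knave) says "Kate and I are different types" - this is FALSE (a lie) because Henry is a knave and Kate is a knave.
- Kate (knave) says "Eve always lies" - this is FALSE (a lie) because Eve is a knight.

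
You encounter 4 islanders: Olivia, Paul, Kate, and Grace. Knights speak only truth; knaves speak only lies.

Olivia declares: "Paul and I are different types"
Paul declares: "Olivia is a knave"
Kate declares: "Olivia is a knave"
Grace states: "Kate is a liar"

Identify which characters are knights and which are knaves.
Olivia is a knight.
Paul is a knave.
Kate is a knave.
Grace is a knight.

Verification:
- Olivia (knight) says "Paul and I are different types" - this is TRUE because Olivia is a knight and Paul is a knave.
- Paul (knave) says "Olivia is a knave" - this is FALSE (a lie) because Olivia is a knight.
- Kate (knave) says "Olivia is a knave" - this is FALSE (a lie) because Olivia is a knight.
- Grace (knight) says "Kate is a liar" - this is TRUE because Kate is a knave.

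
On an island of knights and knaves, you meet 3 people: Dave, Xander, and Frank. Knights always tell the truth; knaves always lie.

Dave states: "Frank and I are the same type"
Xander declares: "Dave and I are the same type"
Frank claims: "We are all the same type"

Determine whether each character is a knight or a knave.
Dave is a knight.
Xander is a knight.
Frank is a knight.

Verification:
- Dave (knight) says "Frank and I are the same type" - this is TRUE because Dave is a knight and Frank is a knight.
- Xander (knight) says "Dave and I are the same type" - this is TRUE because Xander is a knight and Dave is a knight.
- Frank (knight) says "We are all the same type" - this is TRUE because Dave, Xander, and Frank are knights.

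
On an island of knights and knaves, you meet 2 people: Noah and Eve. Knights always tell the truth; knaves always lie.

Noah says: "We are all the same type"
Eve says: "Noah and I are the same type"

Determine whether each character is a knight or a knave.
Noah is a knight.
Eve is a knight.

Verification:
- Noah (knight) says "We are all the same type" - this is TRUE because Noah and Eve are knights.
- Eve (knight) says "Noah and I are the same type" - this is TRUE because Eve is a knight and Noah is a knight.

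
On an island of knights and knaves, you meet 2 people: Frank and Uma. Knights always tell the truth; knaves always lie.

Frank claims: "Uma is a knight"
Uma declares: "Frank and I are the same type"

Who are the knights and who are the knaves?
Frank is a knight.
Uma is a knight.

Verification:
- Frank (knight) says "Uma is a knight" - this is TRUE because Uma is a knight.
- Uma (knight) says "Frank and I are the same type" - this is TRUE because Uma is a knight and Frank is a knight.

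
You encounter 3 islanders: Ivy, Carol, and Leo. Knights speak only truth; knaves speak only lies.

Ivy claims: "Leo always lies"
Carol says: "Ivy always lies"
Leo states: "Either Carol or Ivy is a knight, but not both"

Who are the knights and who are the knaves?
Ivy is a knave.
Carol is a knight.
Leo is a knight.

Verification:
- Ivy (knave) says "Leo always lies" - this is FALSE (a lie) because Leo is a knight.
- Carol (knight) says "Ivy always lies" - this is TRUE because Ivy is a knave.
- Leo (knight) says "Either Carol or Ivy is a knight, but not both" - this is TRUE because Carol is a knight and Ivy is a knave.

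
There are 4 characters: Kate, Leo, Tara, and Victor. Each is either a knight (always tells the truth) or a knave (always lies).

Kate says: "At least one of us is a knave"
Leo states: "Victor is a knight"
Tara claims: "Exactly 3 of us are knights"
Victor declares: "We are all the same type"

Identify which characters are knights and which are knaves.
Kate is a knight.
Leo is a knave.
Tara is a knave.
Victor is a knave.

Verification:
- Kate (knight) says "At least one of us is a knave" - this is TRUE because Leo, Tara, and Victor are knaves.
- Leo (knave) says "Victor is a knight" - this is FALSE (a lie) because Victor is a knave.
- Tara (knave) says "Exactly 3 of us are knights" - this is FALSE (a lie) because there are 1 knights.
- Victor (knave) says "We are all the same type" - this is FALSE (a lie) because Kate is a knight and Leo, Tara, and Victor are knaves.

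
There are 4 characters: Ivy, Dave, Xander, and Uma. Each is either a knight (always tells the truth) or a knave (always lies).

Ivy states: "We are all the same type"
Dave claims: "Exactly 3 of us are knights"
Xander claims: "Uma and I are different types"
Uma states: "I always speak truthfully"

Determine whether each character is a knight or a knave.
Ivy is a knave.
Dave is a knave.
Xander is a knight.
Uma is a knave.

Verification:
- Ivy (knave) says "We are all the same type" - this is FALSE (a lie) because Xander is a knight and Ivy, Dave, and Uma are knaves.
- Dave (knave) says "Exactly 3 of us are knights" - this is FALSE (a lie) because there are 1 knights.
- Xander (knight) says "Uma and I are different types" - this is TRUE because Xander is a knight and Uma is a knave.
- Uma (knave) says "I always speak truthfully" - this is FALSE (a lie) because Uma is a knave.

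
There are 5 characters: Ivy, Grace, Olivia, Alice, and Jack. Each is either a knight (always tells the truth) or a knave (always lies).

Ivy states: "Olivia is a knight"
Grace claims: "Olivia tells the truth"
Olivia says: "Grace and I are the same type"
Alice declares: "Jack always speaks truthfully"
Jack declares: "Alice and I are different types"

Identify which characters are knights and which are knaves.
Ivy is a knight.
Grace is a knight.
Olivia is a knight.
Alice is a knave.
Jack is a knave.

Verification:
- Ivy (knight) says "Olivia is a knight" - this is TRUE because Olivia is a knight.
- Grace (knight) says "Olivia tells the truth" - this is TRUE because Olivia is a knight.
- Olivia (knight) says "Grace and I are the same type" - this is TRUE because Olivia is a knight and Grace is a knight.
- Alice (knave) says "Jack always speaks truthfully" - this is FALSE (a lie) because Jack is a knave.
- Jack (knave) says "Alice and I are different types" - this is FALSE (a lie) because Jack is a knave and Alice is a knave.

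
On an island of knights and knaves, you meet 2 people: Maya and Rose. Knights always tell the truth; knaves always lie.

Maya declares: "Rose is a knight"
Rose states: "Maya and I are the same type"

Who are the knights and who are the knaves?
Maya is a knight.
Rose is a knight.

Verification:
- Maya (knight) says "Rose is a knight" - this is TRUE because Rose is a knight.
- Rose (knight) says "Maya and I are the same type" - this is TRUE because Rose is a knight and Maya is a knight.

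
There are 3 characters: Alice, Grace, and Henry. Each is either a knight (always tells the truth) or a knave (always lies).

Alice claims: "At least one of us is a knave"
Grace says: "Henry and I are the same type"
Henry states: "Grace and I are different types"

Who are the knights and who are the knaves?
Alice is a knight.
Grace is a knave.
Henry is a knight.

Verification:
- Alice (knight) says "At least one of us is a knave" - this is TRUE because Grace is a knave.
- Grace (knave) says "Henry and I are the same type" - this is FALSE (a lie) because Grace is a knave and Henry is a knight.
- Henry (knight) says "Grace and I are different types" - this is TRUE because Henry is a knight and Grace is a knave.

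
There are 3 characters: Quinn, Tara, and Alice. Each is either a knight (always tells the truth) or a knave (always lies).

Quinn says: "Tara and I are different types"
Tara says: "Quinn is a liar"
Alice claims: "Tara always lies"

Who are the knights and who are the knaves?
Quinn is a knight.
Tara is a knave.
Alice is a knight.

Verification:
- Quinn (knight) says "Tara and I are different types" - this is TRUE because Quinn is a knight and Tara is a knave.
- Tara (knave) says "Quinn is a liar" - this is FALSE (a lie) because Quinn is a knight.
- Alice (knight) says "Tara always lies" - this is TRUE because Tara is a knave.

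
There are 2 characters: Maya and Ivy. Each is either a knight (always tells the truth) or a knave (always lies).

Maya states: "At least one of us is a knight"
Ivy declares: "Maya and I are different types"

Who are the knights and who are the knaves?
Maya is a knave.
Ivy is a knave.

Verification:
- Maya (knave) says "At least one of us is a knight" - this is FALSE (a lie) because no one is a knight.
- Ivy (knave) says "Maya and I are different types" - this is FALSE (a lie) because Ivy is a knave and Maya is a knave.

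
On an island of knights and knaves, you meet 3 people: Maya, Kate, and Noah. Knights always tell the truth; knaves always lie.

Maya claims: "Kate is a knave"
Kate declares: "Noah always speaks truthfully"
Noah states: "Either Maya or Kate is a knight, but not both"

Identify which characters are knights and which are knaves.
Maya is a knave.
Kate is a knight.
Noah is a knight.

Verification:
- Maya (knave) says "Kate is a knave" - this is FALSE (a lie) because Kate is a knight.
- Kate (knight) says "Noah always speaks truthfully" - this is TRUE because Noah is a knight.
- Noah (knight) says "Either Maya or Kate is a knight, but not both" - this is TRUE because Maya is a knave and Kate is a knight.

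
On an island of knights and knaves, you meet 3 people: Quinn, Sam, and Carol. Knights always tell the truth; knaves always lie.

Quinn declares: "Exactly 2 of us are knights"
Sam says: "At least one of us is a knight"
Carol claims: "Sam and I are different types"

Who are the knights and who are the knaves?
Quinn is a knave.
Sam is a knave.
Carol is a knave.

Verification:
- Quinn (knave) says "Exactly 2 of us are knights" - this is FALSE (a lie) because there are 0 knights.
- Sam (knave) says "At least one of us is a knight" - this is FALSE (a lie) because no one is a knight.
- Carol (knave) says "Sam and I are different types" - this is FALSE (a lie) because Carol is a knave and Sam is a knave.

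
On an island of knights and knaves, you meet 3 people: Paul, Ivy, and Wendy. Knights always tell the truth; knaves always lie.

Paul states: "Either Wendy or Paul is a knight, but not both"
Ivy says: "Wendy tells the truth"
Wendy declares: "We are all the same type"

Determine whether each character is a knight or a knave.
Paul is a knight.
Ivy is a knave.
Wendy is a knave.

Verification:
- Paul (knight) says "Either Wendy or Paul is a knight, but not both" - this is TRUE because Wendy is a knave and Paul is a knight.
- Ivy (knave) says "Wendy tells the truth" - this is FALSE (a lie) because Wendy is a knave.
- Wendy (knave) says "We are all the same type" - this is FALSE (a lie) because Paul is a knight and Ivy and Wendy are knaves.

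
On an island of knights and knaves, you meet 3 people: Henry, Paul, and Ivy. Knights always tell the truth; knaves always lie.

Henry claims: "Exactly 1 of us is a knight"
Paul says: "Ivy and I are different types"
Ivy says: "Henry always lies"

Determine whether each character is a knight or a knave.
Henry is a knight.
Paul is a knave.
Ivy is a knave.

Verification:
- Henry (knight) says "Exactly 1 of us is a knight" - this is TRUE because there are 1 knights.
- Paul (knave) says "Ivy and I are different types" - this is FALSE (a lie) because Paul is a knave and Ivy is a knave.
- Ivy (knave) says "Henry always lies" - this is FALSE (a lie) because Henry is a knight.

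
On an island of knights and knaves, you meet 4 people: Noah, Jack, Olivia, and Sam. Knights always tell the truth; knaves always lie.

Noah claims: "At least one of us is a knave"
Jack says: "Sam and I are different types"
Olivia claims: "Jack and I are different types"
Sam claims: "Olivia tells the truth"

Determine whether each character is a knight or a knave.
Noah is a knight.
Jack is a knave.
Olivia is a knave.
Sam is a knave.

Verification:
- Noah (knight) says "At least one of us is a knave" - this is TRUE because Jack, Olivia, and Sam are knaves.
- Jack (knave) says "Sam and I are different types" - this is FALSE (a lie) because Jack is a knave and Sam is a knave.
- Olivia (knave) says "Jack and I are different types" - this is FALSE (a lie) because Olivia is a knave and Jack is a knave.
- Sam (knave) says "Olivia tells the truth" - this is FALSE (a lie) because Olivia is a knave.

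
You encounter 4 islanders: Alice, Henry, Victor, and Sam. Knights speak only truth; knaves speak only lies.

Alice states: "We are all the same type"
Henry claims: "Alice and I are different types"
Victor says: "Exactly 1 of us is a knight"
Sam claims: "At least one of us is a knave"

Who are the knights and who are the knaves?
Alice is a knave.
Henry is a knight.
Victor is a knave.
Sam is a knight.

Verification:
- Alice (knave) says "We are all the same type" - this is FALSE (a lie) because Henry and Sam are knights and Alice and Victor are knaves.
- Henry (knight) says "Alice and I are different types" - this is TRUE because Henry is a knight and Alice is a knave.
- Victor (knave) says "Exactly 1 of us is a knight" - this is FALSE (a lie) because there are 2 knights.
- Sam (knight) says "At least one of us is a knave" - this is TRUE because Alice and Victor are knaves.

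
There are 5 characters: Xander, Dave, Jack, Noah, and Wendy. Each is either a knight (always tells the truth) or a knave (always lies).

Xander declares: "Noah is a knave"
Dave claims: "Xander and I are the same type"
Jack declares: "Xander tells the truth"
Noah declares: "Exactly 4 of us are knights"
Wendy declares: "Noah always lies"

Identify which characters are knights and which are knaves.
Xander is a knight.
Dave is a knave.
Jack is a knight.
Noah is a knave.
Wendy is a knight.

Verification:
- Xander (knight) says "Noah is a knave" - this is TRUE because Noah is a knave.
- Dave (knave) says "Xander and I are the same type" - this is FALSE (a lie) because Dave is a knave and Xander is a knight.
- Jack (knight) says "Xander tells the truth" - this is TRUE because Xander is a knight.
- Noah (knave) says "Exactly 4 of us are knights" - this is FALSE (a lie) because there are 3 knights.
- Wendy (knight) says "Noah always lies" - this is TRUE because Noah is a knave.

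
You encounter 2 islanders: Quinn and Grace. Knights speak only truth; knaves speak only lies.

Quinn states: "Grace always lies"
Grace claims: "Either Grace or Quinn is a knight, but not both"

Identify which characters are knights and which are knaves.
Quinn is a knave.
Grace is a knight.

Verification:
- Quinn (knave) says "Grace always lies" - this is FALSE (a lie) because Grace is a knight.
- Grace (knight) says "Either Grace or Quinn is a knight, but not both" - this is TRUE because Grace is a knight and Quinn is a knave.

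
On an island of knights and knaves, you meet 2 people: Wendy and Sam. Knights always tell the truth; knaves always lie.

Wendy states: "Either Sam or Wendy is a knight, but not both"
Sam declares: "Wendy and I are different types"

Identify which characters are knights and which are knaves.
Wendy is a knave.
Sam is a knave.

Verification:
- Wendy (knave) says "Either Sam or Wendy is a knight, but not both" - this is FALSE (a lie) because Sam is a knave and Wendy is a knave.
- Sam (knave) says "Wendy and I are different types" - this is FALSE (a lie) because Sam is a knave and Wendy is a knave.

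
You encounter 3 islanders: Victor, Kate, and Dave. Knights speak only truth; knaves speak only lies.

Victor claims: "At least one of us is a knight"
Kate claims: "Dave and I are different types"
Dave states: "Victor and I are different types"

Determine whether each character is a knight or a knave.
Victor is a knave.
Kate is a knave.
Dave is a knave.

Verification:
- Victor (knave) says "At least one of us is a knight" - this is FALSE (a lie) because no one is a knight.
- Kate (knave) says "Dave and I are different types" - this is FALSE (a lie) because Kate is a knave and Dave is a knave.
- Dave (knave) says "Victor and I are different types" - this is FALSE (a lie) because Dave is a knave and Victor is a knave.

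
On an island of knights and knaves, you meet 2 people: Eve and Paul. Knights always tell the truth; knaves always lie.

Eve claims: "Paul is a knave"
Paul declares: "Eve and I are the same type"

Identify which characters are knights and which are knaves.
Eve is a knight.
Paul is a knave.

Verification:
- Eve (knight) says "Paul is a knave" - this is TRUE because Paul is a knave.
- Paul (knave) says "Eve and I are the same type" - this is FALSE (a lie) because Paul is a knave and Eve is a knight.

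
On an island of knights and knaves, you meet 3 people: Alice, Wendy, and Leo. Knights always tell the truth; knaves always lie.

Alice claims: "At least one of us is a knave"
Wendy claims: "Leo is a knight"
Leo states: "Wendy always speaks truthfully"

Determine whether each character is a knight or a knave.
Alice is a knight.
Wendy is a knave.
Leo is a knave.

Verification:
- Alice (knight) says "At least one of us is a knave" - this is TRUE because Wendy and Leo are knaves.
- Wendy (knave) says "Leo is a knight" - this is FALSE (a lie) because Leo is a knave.
- Leo (knave) says "Wendy always speaks truthfully" - this is FALSE (a lie) because Wendy is a knave.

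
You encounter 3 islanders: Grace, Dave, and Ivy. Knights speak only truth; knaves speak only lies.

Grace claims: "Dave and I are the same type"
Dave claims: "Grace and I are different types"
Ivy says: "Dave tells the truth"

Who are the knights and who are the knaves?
Grace is a knave.
Dave is a knight.
Ivy is a knight.

Verification:
- Grace (knave) says "Dave and I are the same type" - this is FALSE (a lie) because Grace is a knave and Dave is a knight.
- Dave (knight) says "Grace and I are different types" - this is TRUE because Dave is a knight and Grace is a knave.
- Ivy (knight) says "Dave tells the truth" - this is TRUE because Dave is a knight.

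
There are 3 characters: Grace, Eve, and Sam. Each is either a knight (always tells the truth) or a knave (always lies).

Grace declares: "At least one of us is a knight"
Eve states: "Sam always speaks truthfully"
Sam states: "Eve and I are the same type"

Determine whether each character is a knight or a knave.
Grace is a knight.
Eve is a knight.
Sam is a knight.

Verification:
- Grace (knight) says "At least one of us is a knight" - this is TRUE because Grace, Eve, and Sam are knights.
- Eve (knight) says "Sam always speaks truthfully" - this is TRUE because Sam is a knight.
- Sam (knight) says "Eve and I are the same type" - this is TRUE because Sam is a knight and Eve is a knight.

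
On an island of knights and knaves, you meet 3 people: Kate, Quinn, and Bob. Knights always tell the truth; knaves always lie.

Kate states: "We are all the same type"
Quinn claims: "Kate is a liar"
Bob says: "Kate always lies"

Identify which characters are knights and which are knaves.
Kate is a knave.
Quinn is a knight.
Bob is a knight.

Verification:
- Kate (knave) says "We are all the same type" - this is FALSE (a lie) because Quinn and Bob are knights and Kate is a knave.
- Quinn (knight) says "Kate is a liar" - this is TRUE because Kate is a knave.
- Bob (knight) says "Kate always lies" - this is TRUE because Kate is a knave.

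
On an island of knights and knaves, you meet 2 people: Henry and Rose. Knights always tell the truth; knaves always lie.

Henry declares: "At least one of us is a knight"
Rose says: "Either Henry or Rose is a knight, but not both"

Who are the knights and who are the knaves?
Henry is a knave.
Rose is a knave.

Verification:
- Henry (knave) says "At least one of us is a knight" - this is FALSE (a lie) because no one is a knight.
- Rose (knave) says "Either Henry or Rose is a knight, but not both" - this is FALSE (a lie) because Henry is a knave and Rose is a knave.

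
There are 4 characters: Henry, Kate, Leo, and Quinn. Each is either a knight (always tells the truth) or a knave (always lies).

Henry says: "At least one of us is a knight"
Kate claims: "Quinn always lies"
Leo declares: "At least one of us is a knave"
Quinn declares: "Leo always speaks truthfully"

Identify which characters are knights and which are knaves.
Henry is a knight.
Kate is a knave.
Leo is a knight.
Quinn is a knight.

Verification:
- Henry (knight) says "At least one of us is a knight" - this is TRUE because Henry, Leo, and Quinn are knights.
- Kate (knave) says "Quinn always lies" - this is FALSE (a lie) because Quinn is a knight.
- Leo (knight) says "At least one of us is a knave" - this is TRUE because Kate is a knave.
- Quinn (knight) says "Leo always speaks truthfully" - this is TRUE because Leo is a knight.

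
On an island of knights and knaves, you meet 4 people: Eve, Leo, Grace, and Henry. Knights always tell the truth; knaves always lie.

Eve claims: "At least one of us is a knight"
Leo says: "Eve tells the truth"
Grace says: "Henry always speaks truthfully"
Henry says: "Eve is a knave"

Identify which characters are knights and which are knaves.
Eve is a knight.
Leo is a knight.
Grace is a knave.
Henry is a knave.

Verification:
- Eve (knight) says "At least one of us is a knight" - this is TRUE because Eve and Leo are knights.
- Leo (knight) says "Eve tells the truth" - this is TRUE because Eve is a knight.
- Grace (knave) says "Henry always speaks truthfully" - this is FALSE (a lie) because Henry is a knave.
- Henry (knave) says "Eve is a knave" - this is FALSE (a lie) because Eve is a knight.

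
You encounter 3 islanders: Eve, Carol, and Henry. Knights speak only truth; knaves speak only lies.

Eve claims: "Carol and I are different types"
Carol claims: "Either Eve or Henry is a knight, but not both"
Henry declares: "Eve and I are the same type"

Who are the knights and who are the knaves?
Eve is a knight.
Carol is a knave.
Henry is a knight.

Verification:
- Eve (knight) says "Carol and I are different types" - this is TRUE because Eve is a knight and Carol is a knave.
- Carol (knave) says "Either Eve or Henry is a knight, but not both" - this is FALSE (a lie) because Eve is a knight and Henry is a knight.
- Henry (knight) says "Eve and I are the same type" - this is TRUE because Henry is a knight and Eve is a knight.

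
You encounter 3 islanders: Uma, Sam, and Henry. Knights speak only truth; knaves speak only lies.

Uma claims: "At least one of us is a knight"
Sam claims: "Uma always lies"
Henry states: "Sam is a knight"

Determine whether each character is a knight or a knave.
Uma is a knight.
Sam is a knave.
Henry is a knave.

Verification:
- Uma (knight) says "At least one of us is a knight" - this is TRUE because Uma is a knight.
- Sam (knave) says "Uma always lies" - this is FALSE (a lie) because Uma is a knight.
- Henry (knave) says "Sam is a knight" - this is FALSE (a lie) because Sam is a knave.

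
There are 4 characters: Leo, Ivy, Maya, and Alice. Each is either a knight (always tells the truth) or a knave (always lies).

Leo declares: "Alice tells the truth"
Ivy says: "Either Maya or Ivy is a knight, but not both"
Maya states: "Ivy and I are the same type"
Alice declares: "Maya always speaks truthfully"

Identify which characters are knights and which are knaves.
Leo is a knave.
Ivy is a knight.
Maya is a knave.
Alice is a knave.

Verification:
- Leo (knave) says "Alice tells the truth" - this is FALSE (a lie) because Alice is a knave.
- Ivy (knight) says "Either Maya or Ivy is a knight, but not both" - this is TRUE because Maya is a knave and Ivy is a knight.
- Maya (knave) says "Ivy and I are the same type" - this is FALSE (a lie) because Maya is a knave and Ivy is a knight.
- Alice (knave) says "Maya always speaks truthfully" - this is FALSE (a lie) because Maya is a knave.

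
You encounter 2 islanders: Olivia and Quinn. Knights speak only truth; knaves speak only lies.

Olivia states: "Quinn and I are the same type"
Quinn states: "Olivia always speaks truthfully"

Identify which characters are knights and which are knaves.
Olivia is a knight.
Quinn is a knight.

Verification:
- Olivia (knight) says "Quinn and I are the same type" - this is TRUE because Olivia is a knight and Quinn is a knight.
- Quinn (knight) says "Olivia always speaks truthfully" - this is TRUE because Olivia is a knight.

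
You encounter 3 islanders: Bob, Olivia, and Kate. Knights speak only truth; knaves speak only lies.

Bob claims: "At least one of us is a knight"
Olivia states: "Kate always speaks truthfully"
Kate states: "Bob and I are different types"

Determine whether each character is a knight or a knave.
Bob is a knave.
Olivia is a knave.
Kate is a knave.

Verification:
- Bob (knave) says "At least one of us is a knight" - this is FALSE (a lie) because no one is a knight.
- Olivia (knave) says "Kate always speaks truthfully" - this is FALSE (a lie) because Kate is a knave.
- Kate (knave) says "Bob and I are different types" - this is FALSE (a lie) because Kate is a knave and Bob is a knave.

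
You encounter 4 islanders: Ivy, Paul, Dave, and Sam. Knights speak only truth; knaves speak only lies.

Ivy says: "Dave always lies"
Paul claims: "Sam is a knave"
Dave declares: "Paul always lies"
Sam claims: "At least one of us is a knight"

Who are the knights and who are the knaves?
Ivy is a knave.
Paul is a knave.
Dave is a knight.
Sam is a knight.

Verification:
- Ivy (knave) says "Dave always lies" - this is FALSE (a lie) because Dave is a knight.
- Paul (knave) says "Sam is a knave" - this is FALSE (a lie) because Sam is a knight.
- Dave (knight) says "Paul always lies" - this is TRUE because Paul is a knave.
- Sam (knight) says "At least one of us is a knight" - this is TRUE because Dave and Sam are knights.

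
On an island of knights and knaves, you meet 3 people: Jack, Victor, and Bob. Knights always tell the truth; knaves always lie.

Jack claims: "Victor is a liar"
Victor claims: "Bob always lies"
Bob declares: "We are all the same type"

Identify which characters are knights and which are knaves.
Jack is a knave.
Victor is a knight.
Bob is a knave.

Verification:
- Jack (knave) says "Victor is a liar" - this is FALSE (a lie) because Victor is a knight.
- Victor (knight) says "Bob always lies" - this is TRUE because Bob is a knave.
- Bob (knave) says "We are all the same type" - this is FALSE (a lie) because Victor is a knight and Jack and Bob are knaves.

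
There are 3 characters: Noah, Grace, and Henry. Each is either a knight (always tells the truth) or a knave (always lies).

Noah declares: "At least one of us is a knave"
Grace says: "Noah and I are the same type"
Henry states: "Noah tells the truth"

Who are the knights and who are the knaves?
Noah is a knight.
Grace is a knave.
Henry is a knight.

Verification:
- Noah (knight) says "At least one of us is a knave" - this is TRUE because Grace is a knave.
- Grace (knave) says "Noah and I are the same type" - this is FALSE (a lie) because Grace is a knave and Noah is a knight.
- Henry (knight) says "Noah tells the truth" - this is TRUE because Noah is a knight.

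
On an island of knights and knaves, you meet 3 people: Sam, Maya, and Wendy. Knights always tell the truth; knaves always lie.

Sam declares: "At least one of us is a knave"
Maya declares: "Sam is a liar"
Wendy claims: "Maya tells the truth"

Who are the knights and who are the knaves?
Sam is a knight.
Maya is a knave.
Wendy is a knave.

Verification:
- Sam (knight) says "At least one of us is a knave" - this is TRUE because Maya and Wendy are knaves.
- Maya (knave) says "Sam is a liar" - this is FALSE (a lie) because Sam is a knight.
- Wendy (knave) says "Maya tells the truth" - this is FALSE (a lie) because Maya is a knave.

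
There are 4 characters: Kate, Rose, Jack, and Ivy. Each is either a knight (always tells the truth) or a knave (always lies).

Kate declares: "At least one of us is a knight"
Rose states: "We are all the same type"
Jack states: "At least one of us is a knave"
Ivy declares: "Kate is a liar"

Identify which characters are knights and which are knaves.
Kate is a knight.
Rose is a knave.
Jack is a knight.
Ivy is a knave.

Verification:
- Kate (knight) says "At least one of us is a knight" - this is TRUE because Kate and Jack are knights.
- Rose (knave) says "We are all the same type" - this is FALSE (a lie) because Kate and Jack are knights and Rose and Ivy are knaves.
- Jack (knight) says "At least one of us is a knave" - this is TRUE because Rose and Ivy are knaves.
- Ivy (knave) says "Kate is a liar" - this is FALSE (a lie) because Kate is a knight.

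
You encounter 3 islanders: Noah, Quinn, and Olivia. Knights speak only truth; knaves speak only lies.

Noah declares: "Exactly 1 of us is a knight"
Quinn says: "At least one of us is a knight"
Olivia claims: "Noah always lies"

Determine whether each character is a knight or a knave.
Noah is a knave.
Quinn is a knight.
Olivia is a knight.

Verification:
- Noah (knave) says "Exactly 1 of us is a knight" - this is FALSE (a lie) because there are 2 knights.
- Quinn (knight) says "At least one of us is a knight" - this is TRUE because Quinn and Olivia are knights.
- Olivia (knight) says "Noah always lies" - this is TRUE because Noah is a knave.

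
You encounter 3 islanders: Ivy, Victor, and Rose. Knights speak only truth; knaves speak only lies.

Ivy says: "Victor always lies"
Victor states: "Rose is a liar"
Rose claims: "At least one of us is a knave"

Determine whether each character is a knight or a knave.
Ivy is a knight.
Victor is a knave.
Rose is a knight.

Verification:
- Ivy (knight) says "Victor always lies" - this is TRUE because Victor is a knave.
- Victor (knave) says "Rose is a liar" - this is FALSE (a lie) because Rose is a knight.
- Rose (knight) says "At least one of us is a knave" - this is TRUE because Victor is a knave.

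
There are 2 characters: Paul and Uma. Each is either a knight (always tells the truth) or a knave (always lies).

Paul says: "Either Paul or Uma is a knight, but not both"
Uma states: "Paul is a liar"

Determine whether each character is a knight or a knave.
Paul is a knight.
Uma is a knave.

Verification:
- Paul (knight) says "Either Paul or Uma is a knight, but not both" - this is TRUE because Paul is a knight and Uma is a knave.
- Uma (knave) says "Paul is a liar" - this is FALSE (a lie) because Paul is a knight.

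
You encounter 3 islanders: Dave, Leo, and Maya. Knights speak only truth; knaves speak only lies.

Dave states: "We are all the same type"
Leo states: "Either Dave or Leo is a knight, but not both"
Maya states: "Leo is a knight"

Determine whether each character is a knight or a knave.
Dave is a knave.
Leo is a knight.
Maya is a knight.

Verification:
- Dave (knave) says "We are all the same type" - this is FALSE (a lie) because Leo and Maya are knights and Dave is a knave.
- Leo (knight) says "Either Dave or Leo is a knight, but not both" - this is TRUE because Dave is a knave and Leo is a knight.
- Maya (knight) says "Leo is a knight" - this is TRUE because Leo is a knight.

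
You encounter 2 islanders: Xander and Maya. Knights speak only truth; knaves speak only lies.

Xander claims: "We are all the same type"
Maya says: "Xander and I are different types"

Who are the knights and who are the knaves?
Xander is a knave.
Maya is a knight.

Verification:
- Xander (knave) says "We are all the same type" - this is FALSE (a lie) because Maya is a knight and Xander is a knave.
- Maya (knight) says "Xander and I are different types" - this is TRUE because Maya is a knight and Xander is a knave.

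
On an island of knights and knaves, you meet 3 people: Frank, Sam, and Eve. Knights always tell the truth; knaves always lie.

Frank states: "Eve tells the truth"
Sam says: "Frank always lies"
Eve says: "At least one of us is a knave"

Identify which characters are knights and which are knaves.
Frank is a knight.
Sam is a knave.
Eve is a knight.

Verification:
- Frank (knight) says "Eve tells the truth" - this is TRUE because Eve is a knight.
- Sam (knave) says "Frank always lies" - this is FALSE (a lie) because Frank is a knight.
- Eve (knight) says "At least one of us is a knave" - this is TRUE because Sam is a knave.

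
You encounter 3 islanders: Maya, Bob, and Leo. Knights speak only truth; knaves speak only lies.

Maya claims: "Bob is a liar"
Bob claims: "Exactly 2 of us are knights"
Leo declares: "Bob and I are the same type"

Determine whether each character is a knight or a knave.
Maya is a knave.
Bob is a knight.
Leo is a knight.

Verification:
- Maya (knave) says "Bob is a liar" - this is FALSE (a lie) because Bob is a knight.
- Bob (knight) says "Exactly 2 of us are knights" - this is TRUE because there are 2 knights.
- Leo (knight) says "Bob and I are the same type" - this is TRUE because Leo is a knight and Bob is a knight.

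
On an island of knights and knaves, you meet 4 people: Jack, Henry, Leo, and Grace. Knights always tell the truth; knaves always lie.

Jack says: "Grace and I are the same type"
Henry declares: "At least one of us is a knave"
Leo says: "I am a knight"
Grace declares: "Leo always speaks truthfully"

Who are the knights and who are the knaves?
Jack is a knave.
Henry is a knight.
Leo is a knight.
Grace is a knight.

Verification:
- Jack (knave) says "Grace and I are the same type" - this is FALSE (a lie) because Jack is a knave and Grace is a knight.
- Henry (knight) says "At least one of us is a knave" - this is TRUE because Jack is a knave.
- Leo (knight) says "I am a knight" - this is TRUE because Leo is a knight.
- Grace (knight) says "Leo always speaks truthfully" - this is TRUE because Leo is a knight.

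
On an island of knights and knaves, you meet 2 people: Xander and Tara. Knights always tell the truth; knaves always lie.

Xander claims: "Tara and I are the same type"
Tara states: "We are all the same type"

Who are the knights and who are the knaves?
Xander is a knight.
Tara is a knight.

Verification:
- Xander (knight) says "Tara and I are the same type" - this is TRUE because Xander is a knight and Tara is a knight.
- Tara (knight) says "We are all the same type" - this is TRUE because Xander and Tara are knights.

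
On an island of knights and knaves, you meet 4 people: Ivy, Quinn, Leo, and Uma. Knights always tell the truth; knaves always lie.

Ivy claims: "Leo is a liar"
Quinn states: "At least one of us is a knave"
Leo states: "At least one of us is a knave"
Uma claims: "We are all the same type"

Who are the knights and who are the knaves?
Ivy is a knave.
Quinn is a knight.
Leo is a knight.
Uma is a knave.

Verification:
- Ivy (knave) says "Leo is a liar" - this is FALSE (a lie) because Leo is a knight.
- Quinn (knight) says "At least one of us is a knave" - this is TRUE because Ivy and Uma are knaves.
- Leo (knight) says "At least one of us is a knave" - this is TRUE because Ivy and Uma are knaves.
- Uma (knave) says "We are all the same type" - this is FALSE (a lie) because Quinn and Leo are knights and Ivy and Uma are knaves.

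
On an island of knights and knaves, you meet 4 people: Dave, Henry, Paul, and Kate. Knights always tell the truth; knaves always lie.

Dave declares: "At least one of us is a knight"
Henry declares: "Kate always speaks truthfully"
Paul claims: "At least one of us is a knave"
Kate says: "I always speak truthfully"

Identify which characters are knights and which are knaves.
Dave is a knight.
Henry is a knave.
Paul is a knight.
Kate is a knave.

Verification:
- Dave (knight) says "At least one of us is a knight" - this is TRUE because Dave and Paul are knights.
- Henry (knave) says "Kate always speaks truthfully" - this is FALSE (a lie) because Kate is a knave.
- Paul (knight) says "At least one of us is a knave" - this is TRUE because Henry and Kate are knaves.
- Kate (knave) says "I always speak truthfully" - this is FALSE (a lie) because Kate is a knave.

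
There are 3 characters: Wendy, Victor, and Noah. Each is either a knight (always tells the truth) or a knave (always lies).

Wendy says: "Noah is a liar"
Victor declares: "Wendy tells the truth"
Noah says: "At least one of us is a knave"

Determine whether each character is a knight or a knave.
Wendy is a knave.
Victor is a knave.
Noah is a knight.

Verification:
- Wendy (knave) says "Noah is a liar" - this is FALSE (a lie) because Noah is a knight.
- Victor (knave) says "Wendy tells the truth" - this is FALSE (a lie) because Wendy is a knave.
- Noah (knight) says "At least one of us is a knave" - this is TRUE because Wendy and Victor are knaves.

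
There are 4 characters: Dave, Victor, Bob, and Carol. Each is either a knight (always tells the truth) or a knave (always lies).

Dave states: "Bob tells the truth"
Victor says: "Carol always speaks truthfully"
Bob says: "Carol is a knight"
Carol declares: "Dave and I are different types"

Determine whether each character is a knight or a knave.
Dave is a knave.
Victor is a knave.
Bob is a knave.
Carol is a knave.

Verification:
- Dave (knave) says "Bob tells the truth" - this is FALSE (a lie) because Bob is a knave.
- Victor (knave) says "Carol always speaks truthfully" - this is FALSE (a lie) because Carol is a knave.
- Bob (knave) says "Carol is a knight" - this is FALSE (a lie) because Carol is a knave.
- Carol (knave) says "Dave and I are different types" - this is FALSE (a lie) because Carol is a knave and Dave is a knave.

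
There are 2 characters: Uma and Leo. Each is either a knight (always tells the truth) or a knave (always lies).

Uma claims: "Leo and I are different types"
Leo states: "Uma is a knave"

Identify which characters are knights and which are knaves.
Uma is a knight.
Leo is a knave.

Verification:
- Uma (knight) says "Leo and I are different types" - this is TRUE because Uma is a knight and Leo is a knave.
- Leo (knave) says "Uma is a knave" - this is FALSE (a lie) because Uma is a knight.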